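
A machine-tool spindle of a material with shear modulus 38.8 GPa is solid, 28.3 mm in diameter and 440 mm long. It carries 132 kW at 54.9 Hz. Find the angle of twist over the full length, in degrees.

ω = 2π·54.9 = 344.9 rad/s, so T = P/ω = 132×10³ / 344.9 = 382.7 N·m.
J = πd⁴/32 = π(0.0283)⁴/32 = 6.297×10^-8 m⁴.
θ = T·L/(G·J) = 382.7 × 0.440 / (38.8×10⁹ × 6.297×10^-8) = 0.06891 rad.

3.95°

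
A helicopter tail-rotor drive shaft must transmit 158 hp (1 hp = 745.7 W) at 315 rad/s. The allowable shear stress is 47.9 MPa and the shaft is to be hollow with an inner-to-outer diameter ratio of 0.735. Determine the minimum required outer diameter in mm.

ω = 315 rad/s, so T = P/ω = 158×745.7 / 315.0 = 374.0 N·m.
For a hollow shaft with d_i/d_o = 0.735: τ_max = 16T/(π d_o³ (1−k⁴)), so d_o = [16T/(π τ_allow (1−k⁴))]^(1/3) = [16·374.0/(π·4.79×10^7·0.7082)]^(1/3) = 0.03829 m.

38.3 mm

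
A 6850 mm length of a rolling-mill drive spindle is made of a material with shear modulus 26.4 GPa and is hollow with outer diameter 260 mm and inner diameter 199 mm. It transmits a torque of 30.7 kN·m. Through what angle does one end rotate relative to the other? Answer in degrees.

J = π(d_o⁴ − d_i⁴)/32 = π(0.260⁴ − 0.199⁴)/32 = 2.947×10^-4 m⁴.
θ = T·L/(G·J) = 30700 × 6.85 / (26.4×10⁹ × 2.947×10^-4) = 0.02703 rad.

1.55°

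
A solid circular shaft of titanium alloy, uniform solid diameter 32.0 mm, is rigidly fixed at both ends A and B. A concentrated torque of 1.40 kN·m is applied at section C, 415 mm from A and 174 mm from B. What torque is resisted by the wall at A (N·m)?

414 N·m

With uniform GJ and both ends fixed, compatibility θ_AC = θ_CB gives T_A·a = T_B·b, together with T_A + T_B = T₀.
T_A = T₀·b/(a+b) = 1400·174/589.0 = 413.6 N·m; T_B = 986.4 N·m.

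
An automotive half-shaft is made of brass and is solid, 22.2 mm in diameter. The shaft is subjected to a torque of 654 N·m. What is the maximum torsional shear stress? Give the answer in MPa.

304 MPa

J = πd⁴/32 = π(0.0222)⁴/32 = 2.385×10^-8 m⁴.
τ_max = T·r/J = 654.0 × 0.0111 / 2.385×10^-8 = 3.044×10^8 Pa.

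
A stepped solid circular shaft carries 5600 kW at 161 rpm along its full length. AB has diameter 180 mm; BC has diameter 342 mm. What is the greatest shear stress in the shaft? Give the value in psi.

42100 psi

ω = 2π·161/60 = 16.86 rad/s, so T = P/ω = 5600×10³ / 16.86 = 332100 N·m.
Under the same torque, τ_max = 16T/(πd³) is largest where d is smallest — segment AB (d = 180 mm).
τ_max = 16·332100/(π·(0.180)³) = 2.901×10^8 Pa.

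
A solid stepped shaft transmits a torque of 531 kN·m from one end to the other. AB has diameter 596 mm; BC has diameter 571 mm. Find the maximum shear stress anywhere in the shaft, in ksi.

Under the same torque, τ_max = 16T/(πd³) is largest where d is smallest — segment BC (d = 571 mm).
τ_max = 16·531000/(π·(0.571)³) = 1.453×10^7 Pa.

2.11 ksi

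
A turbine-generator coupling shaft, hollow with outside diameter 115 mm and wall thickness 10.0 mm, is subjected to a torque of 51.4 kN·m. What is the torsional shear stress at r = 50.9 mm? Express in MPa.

285 MPa

J = π(d_o⁴ − d_i⁴)/32 = π(0.115⁴ − 0.0950⁴)/32 = 9.174×10^-6 m⁴.
Shear stress varies linearly with radius: τ = T·r/J = 51400 × 0.0509 / 9.174×10^-6 = 2.852×10^8 Pa.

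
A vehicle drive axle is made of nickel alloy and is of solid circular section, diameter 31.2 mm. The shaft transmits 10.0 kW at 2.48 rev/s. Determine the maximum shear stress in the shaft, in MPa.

108 MPa

ω = 2π·2.48 = 15.58 rad/s, so T = P/ω = 10.0×10³ / 15.58 = 641.8 N·m.
J = πd⁴/32 = π(0.0312)⁴/32 = 9.303×10^-8 m⁴.
τ_max = T·r/J = 641.8 × 0.0156 / 9.303×10^-8 = 1.076×10^8 Pa.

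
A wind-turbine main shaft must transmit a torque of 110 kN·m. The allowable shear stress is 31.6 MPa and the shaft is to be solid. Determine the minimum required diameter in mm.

261 mm

For a solid shaft τ_max = 16T/(πd³), so d = (16T/(π τ_allow))^(1/3) = (16·110000/(π·3.16×10^7))^(1/3) = 0.2608 m.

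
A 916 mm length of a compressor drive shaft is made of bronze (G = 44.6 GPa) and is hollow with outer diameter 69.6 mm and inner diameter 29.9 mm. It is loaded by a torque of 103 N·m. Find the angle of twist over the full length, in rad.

9.51e-4 rad

J = π(d_o⁴ − d_i⁴)/32 = π(0.0696⁴ − 0.0299⁴)/32 = 2.225×10^-6 m⁴.
θ = T·L/(G·J) = 103.0 × 0.916 / (44.6×10⁹ × 2.225×10^-6) = 9.506×10^-4 rad.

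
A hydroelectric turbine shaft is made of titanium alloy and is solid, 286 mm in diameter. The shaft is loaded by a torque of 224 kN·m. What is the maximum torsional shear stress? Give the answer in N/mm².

48.8 N/mm²

J = πd⁴/32 = π(0.286)⁴/32 = 6.568×10^-4 m⁴.
τ_max = T·r/J = 224000 × 0.143 / 6.568×10^-4 = 4.877×10^7 Pa.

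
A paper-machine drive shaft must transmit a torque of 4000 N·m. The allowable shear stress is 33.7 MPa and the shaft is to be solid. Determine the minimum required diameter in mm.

For a solid shaft τ_max = 16T/(πd³), so d = (16T/(π τ_allow))^(1/3) = (16·4000/(π·3.37×10^7))^(1/3) = 0.08455 m.

84.6 mm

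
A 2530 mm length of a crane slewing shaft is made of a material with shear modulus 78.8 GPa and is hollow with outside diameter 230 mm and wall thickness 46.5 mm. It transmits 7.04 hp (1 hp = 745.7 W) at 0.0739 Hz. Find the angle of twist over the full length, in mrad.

1.51 mrad

ω = 2π·0.0739 = 0.4643 rad/s, so T = P/ω = 7.04×745.7 / 0.4643 = 11310 N·m.
J = π(d_o⁴ − d_i⁴)/32 = π(0.230⁴ − 0.137⁴)/32 = 2.401×10^-4 m⁴.
θ = T·L/(G·J) = 11310 × 2.53 / (78.8×10⁹ × 2.401×10^-4) = 1.512×10^-3 rad.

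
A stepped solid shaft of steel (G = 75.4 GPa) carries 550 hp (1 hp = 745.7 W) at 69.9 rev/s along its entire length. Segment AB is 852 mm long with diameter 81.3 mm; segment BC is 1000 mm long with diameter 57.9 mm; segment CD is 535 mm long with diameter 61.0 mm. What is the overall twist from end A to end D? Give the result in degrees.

ω = 2π·69.9 = 439.2 rad/s, so T = P/ω = 550×745.7 / 439.2 = 933.8 N·m.
J_AB = π(0.0813)⁴/32 = 4.29×10^-6 m⁴; J_BC = π(0.0579)⁴/32 = 1.10×10^-6 m⁴; J_CD = π(0.0610)⁴/32 = 1.36×10^-6 m⁴.
θ = (T/G)·Σ L_i/J_i = (933.8/75.4×10⁹)·(0.852/4.29×10^-6 + 1.00/1.10×10^-6 + 0.535/1.36×10^-6) = 0.01856 rad.

1.06°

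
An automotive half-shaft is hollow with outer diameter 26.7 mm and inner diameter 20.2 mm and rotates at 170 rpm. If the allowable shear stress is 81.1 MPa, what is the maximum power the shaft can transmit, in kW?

3.63 kW

J = π(d_o⁴ − d_i⁴)/32 = π(0.0267⁴ − 0.0202⁴)/32 = 3.355×10^-8 m⁴.
T_max = τ_allow·J/r = 8.11×10^7 × 3.355×10^-8 / 0.0133 = 203.8 N·m.
ω = 2π·170/60 = 17.80 rad/s, so P_max = T_max·ω = 3628 W.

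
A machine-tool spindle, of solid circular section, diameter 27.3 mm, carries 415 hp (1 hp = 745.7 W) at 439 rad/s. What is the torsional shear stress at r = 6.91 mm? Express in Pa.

ω = 439 rad/s, so T = P/ω = 415×745.7 / 439.0 = 704.9 N·m.
J = πd⁴/32 = π(0.0273)⁴/32 = 5.453×10^-8 m⁴.
Shear stress varies linearly with radius: τ = T·r/J = 704.9 × 0.00691 / 5.453×10^-8 = 8.933×10^7 Pa.

8.93e7 Pa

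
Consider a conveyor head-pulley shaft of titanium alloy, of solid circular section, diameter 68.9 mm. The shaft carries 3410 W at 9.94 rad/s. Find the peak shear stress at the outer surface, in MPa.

ω = 9.94 rad/s, so T = P/ω = 3410 / 9.940 = 343.1 N·m.
J = πd⁴/32 = π(0.0689)⁴/32 = 2.212×10^-6 m⁴.
τ_max = T·r/J = 343.1 × 0.0345 / 2.212×10^-6 = 5.342×10^6 Pa.

5.34 MPa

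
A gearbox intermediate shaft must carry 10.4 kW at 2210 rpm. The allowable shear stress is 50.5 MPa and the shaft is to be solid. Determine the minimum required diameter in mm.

16.5 mm

ω = 2π·2210/60 = 231.4 rad/s, so T = P/ω = 10.4×10³ / 231.4 = 44.94 N·m.
For a solid shaft τ_max = 16T/(πd³), so d = (16T/(π τ_allow))^(1/3) = (16·44.94/(π·5.05×10^7))^(1/3) = 0.01655 m.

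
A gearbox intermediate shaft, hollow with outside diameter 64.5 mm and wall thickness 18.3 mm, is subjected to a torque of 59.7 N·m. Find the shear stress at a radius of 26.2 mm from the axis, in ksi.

0.138 ksi

J = π(d_o⁴ − d_i⁴)/32 = π(0.0645⁴ − 0.0279⁴)/32 = 1.640×10^-6 m⁴.
Shear stress varies linearly with radius: τ = T·r/J = 59.70 × 0.0262 / 1.640×10^-6 = 9.539×10^5 Pa.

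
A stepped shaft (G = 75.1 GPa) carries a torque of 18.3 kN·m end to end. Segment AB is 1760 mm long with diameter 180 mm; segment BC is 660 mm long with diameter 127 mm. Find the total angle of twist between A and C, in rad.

0.0105 rad

J_AB = π(0.180)⁴/32 = 1.03×10^-4 m⁴; J_BC = π(0.127)⁴/32 = 2.55×10^-5 m⁴.
θ = (T/G)·Σ L_i/J_i = (18300/75.1×10⁹)·(1.76/1.03×10^-4 + 0.660/2.55×10^-5) = 0.01046 rad.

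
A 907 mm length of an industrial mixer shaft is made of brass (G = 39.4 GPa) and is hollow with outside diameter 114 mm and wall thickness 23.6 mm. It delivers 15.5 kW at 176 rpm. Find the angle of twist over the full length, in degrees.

0.0758°

ω = 2π·176/60 = 18.43 rad/s, so T = P/ω = 15.5×10³ / 18.43 = 841.0 N·m.
J = π(d_o⁴ − d_i⁴)/32 = π(0.114⁴ − 0.0668⁴)/32 = 1.463×10^-5 m⁴.
θ = T·L/(G·J) = 841.0 × 0.907 / (39.4×10⁹ × 1.463×10^-5) = 1.324×10^-3 rad.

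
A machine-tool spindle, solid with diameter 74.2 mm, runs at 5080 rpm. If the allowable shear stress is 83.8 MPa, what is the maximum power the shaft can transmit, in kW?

3580 kW

J = πd⁴/32 = π(0.0742)⁴/32 = 2.976×10^-6 m⁴.
T_max = τ_allow·J/r = 8.38×10^7 × 2.976×10^-6 / 0.0371 = 6722 N·m.
ω = 2π·5080/60 = 532.0 rad/s, so P_max = T_max·ω = 3.576×10^6 W.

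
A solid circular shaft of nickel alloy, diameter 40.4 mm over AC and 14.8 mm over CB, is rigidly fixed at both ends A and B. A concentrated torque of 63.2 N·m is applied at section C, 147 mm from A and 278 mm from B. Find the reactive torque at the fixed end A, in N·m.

Compatibility: T_A·a/J_AC = T_B·b/J_CB with T_A + T_B = T₀.
J_AC = 2.62×10^-7 m⁴, J_CB = 4.71×10^-9 m⁴, so T_A = T₀·(J_AC/a)/((J_AC/a)+(J_CB/b)) = 62.60 N·m, T_B = 0.5962 N·m.

62.6 N·m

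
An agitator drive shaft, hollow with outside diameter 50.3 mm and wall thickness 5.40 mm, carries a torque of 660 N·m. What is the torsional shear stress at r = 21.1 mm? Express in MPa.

J = π(d_o⁴ − d_i⁴)/32 = π(0.0503⁴ − 0.0395⁴)/32 = 3.895×10^-7 m⁴.
Shear stress varies linearly with radius: τ = T·r/J = 660.0 × 0.0211 / 3.895×10^-7 = 3.576×10^7 Pa.

35.8 MPa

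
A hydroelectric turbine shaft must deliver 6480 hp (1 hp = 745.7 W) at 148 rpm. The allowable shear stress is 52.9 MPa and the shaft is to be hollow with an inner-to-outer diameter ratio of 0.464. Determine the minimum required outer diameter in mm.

316 mm

ω = 2π·148/60 = 15.50 rad/s, so T = P/ω = 6480×745.7 / 15.50 = 311800 N·m.
For a hollow shaft with d_i/d_o = 0.464: τ_max = 16T/(π d_o³ (1−k⁴)), so d_o = [16T/(π τ_allow (1−k⁴))]^(1/3) = [16·311800/(π·5.29×10^7·0.9536)]^(1/3) = 0.3157 m.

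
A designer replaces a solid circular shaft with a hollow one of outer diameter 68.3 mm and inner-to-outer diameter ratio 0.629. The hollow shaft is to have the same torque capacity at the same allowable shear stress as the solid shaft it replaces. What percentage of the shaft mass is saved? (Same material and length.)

32.3 %

Equal τ_max and T ⇒ the solid shaft needs d_s³ = d_o³(1−k⁴), so d_s = 68.3·(1−0.629⁴)^(1/3) = 64.53 mm.
Area ratio A_h/A_s = d_o²(1−k²)/d_s² = (1−k²)/(1−k⁴)^(2/3) = 0.6770.
Mass saving = 1 − 0.6770 = 32.3 %.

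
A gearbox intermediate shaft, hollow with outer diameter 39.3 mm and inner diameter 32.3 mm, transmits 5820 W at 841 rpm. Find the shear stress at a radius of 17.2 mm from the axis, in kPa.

8930 kPa

ω = 2π·841/60 = 88.07 rad/s, so T = P/ω = 5820 / 88.07 = 66.08 N·m.
J = π(d_o⁴ − d_i⁴)/32 = π(0.0393⁴ − 0.0323⁴)/32 = 1.273×10^-7 m⁴.
Shear stress varies linearly with radius: τ = T·r/J = 66.08 × 0.0172 / 1.273×10^-7 = 8.927×10^6 Pa.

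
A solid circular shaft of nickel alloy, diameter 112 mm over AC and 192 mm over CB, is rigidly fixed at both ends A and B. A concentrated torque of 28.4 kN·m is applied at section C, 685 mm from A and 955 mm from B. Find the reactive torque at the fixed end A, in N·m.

Compatibility: T_A·a/J_AC = T_B·b/J_CB with T_A + T_B = T₀.
J_AC = 1.54×10^-5 m⁴, J_CB = 1.33×10^-4 m⁴, so T_A = T₀·(J_AC/a)/((J_AC/a)+(J_CB/b)) = 3947 N·m, T_B = 24450 N·m.

3950 N·m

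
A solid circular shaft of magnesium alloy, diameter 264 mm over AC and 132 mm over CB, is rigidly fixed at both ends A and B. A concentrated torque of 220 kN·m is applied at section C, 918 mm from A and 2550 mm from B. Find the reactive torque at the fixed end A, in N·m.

215000 N·m

Compatibility: T_A·a/J_AC = T_B·b/J_CB with T_A + T_B = T₀.
J_AC = 4.77×10^-4 m⁴, J_CB = 2.98×10^-5 m⁴, so T_A = T₀·(J_AC/a)/((J_AC/a)+(J_CB/b)) = 215200 N·m, T_B = 4841 N·m.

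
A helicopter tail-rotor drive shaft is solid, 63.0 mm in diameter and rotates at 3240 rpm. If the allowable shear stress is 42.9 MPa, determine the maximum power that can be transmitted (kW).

715 kW

J = πd⁴/32 = π(0.0630)⁴/32 = 1.547×10^-6 m⁴.
T_max = τ_allow·J/r = 4.29×10^7 × 1.547×10^-6 / 0.0315 = 2106 N·m.
ω = 2π·3240/60 = 339.3 rad/s, so P_max = T_max·ω = 7.146×10^5 W.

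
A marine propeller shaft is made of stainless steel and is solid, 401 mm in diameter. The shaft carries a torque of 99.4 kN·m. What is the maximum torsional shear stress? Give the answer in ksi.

1.14 ksi

J = πd⁴/32 = π(0.401)⁴/32 = 2.539×10^-3 m⁴.
τ_max = T·r/J = 99400 × 0.201 / 2.539×10^-3 = 7.851×10^6 Pa.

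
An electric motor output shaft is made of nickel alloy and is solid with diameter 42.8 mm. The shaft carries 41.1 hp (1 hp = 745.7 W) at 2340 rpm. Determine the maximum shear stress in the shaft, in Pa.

ω = 2π·2340/60 = 245.0 rad/s, so T = P/ω = 41.1×745.7 / 245.0 = 125.1 N·m.
J = πd⁴/32 = π(0.0428)⁴/32 = 3.294×10^-7 m⁴.
τ_max = T·r/J = 125.1 × 0.0214 / 3.294×10^-7 = 8.125×10^6 Pa.

8.12e6 Pa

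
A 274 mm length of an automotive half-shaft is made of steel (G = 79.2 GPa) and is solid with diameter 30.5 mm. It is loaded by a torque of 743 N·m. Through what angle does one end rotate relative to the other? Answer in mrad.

J = πd⁴/32 = π(0.0305)⁴/32 = 8.496×10^-8 m⁴.
θ = T·L/(G·J) = 743.0 × 0.274 / (79.2×10⁹ × 8.496×10^-8) = 0.03026 rad.

30.3 mrad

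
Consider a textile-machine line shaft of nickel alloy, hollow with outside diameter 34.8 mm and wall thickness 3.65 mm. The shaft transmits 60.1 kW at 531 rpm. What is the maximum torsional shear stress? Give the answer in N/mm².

ω = 2π·531/60 = 55.61 rad/s, so T = P/ω = 60.1×10³ / 55.61 = 1081 N·m.
J = π(d_o⁴ − d_i⁴)/32 = π(0.0348⁴ − 0.0275⁴)/32 = 8.784×10^-8 m⁴.
τ_max = T·r/J = 1081 × 0.0174 / 8.784×10^-8 = 2.141×10^8 Pa.

214 N/mm²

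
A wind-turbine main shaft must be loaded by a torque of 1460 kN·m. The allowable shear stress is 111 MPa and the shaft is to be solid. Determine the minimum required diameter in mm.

For a solid shaft τ_max = 16T/(πd³), so d = (16T/(π τ_allow))^(1/3) = (16·1.460e6/(π·1.11×10^8))^(1/3) = 0.4061 m.

406 mm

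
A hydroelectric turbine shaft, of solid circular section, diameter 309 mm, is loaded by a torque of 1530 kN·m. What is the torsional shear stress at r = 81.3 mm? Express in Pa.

1.39e8 Pa

J = πd⁴/32 = π(0.309)⁴/32 = 8.950×10^-4 m⁴.
Shear stress varies linearly with radius: τ = T·r/J = 1.530e6 × 0.0813 / 8.950×10^-4 = 1.390×10^8 Pa.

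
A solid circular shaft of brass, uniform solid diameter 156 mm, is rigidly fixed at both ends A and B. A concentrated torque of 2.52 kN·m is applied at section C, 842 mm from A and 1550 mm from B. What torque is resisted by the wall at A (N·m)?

1630 N·m

With uniform GJ and both ends fixed, compatibility θ_AC = θ_CB gives T_A·a = T_B·b, together with T_A + T_B = T₀.
T_A = T₀·b/(a+b) = 2520·1550/2392 = 1633 N·m; T_B = 887.1 N·m.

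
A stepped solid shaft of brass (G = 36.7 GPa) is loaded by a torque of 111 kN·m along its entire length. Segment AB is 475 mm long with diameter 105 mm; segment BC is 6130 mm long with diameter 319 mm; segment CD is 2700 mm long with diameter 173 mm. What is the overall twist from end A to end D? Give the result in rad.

0.231 rad

J_AB = π(0.105)⁴/32 = 1.19×10^-5 m⁴; J_BC = π(0.319)⁴/32 = 1.02×10^-3 m⁴; J_CD = π(0.173)⁴/32 = 8.79×10^-5 m⁴.
θ = (T/G)·Σ L_i/J_i = (111000/36.7×10⁹)·(0.475/1.19×10^-5 + 6.13/1.02×10^-3 + 2.70/8.79×10^-5) = 0.2315 rad.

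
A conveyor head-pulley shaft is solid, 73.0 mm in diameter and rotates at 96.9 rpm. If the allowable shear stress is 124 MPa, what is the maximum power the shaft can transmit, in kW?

J = πd⁴/32 = π(0.0730)⁴/32 = 2.788×10^-6 m⁴.
T_max = τ_allow·J/r = 1.24×10^8 × 2.788×10^-6 / 0.0365 = 9472 N·m.
ω = 2π·96.9/60 = 10.15 rad/s, so P_max = T_max·ω = 9.611×10^4 W.

96.1 kW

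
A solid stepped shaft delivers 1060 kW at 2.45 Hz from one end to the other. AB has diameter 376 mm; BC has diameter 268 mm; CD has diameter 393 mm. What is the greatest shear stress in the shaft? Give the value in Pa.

1.82e7 Pa

ω = 2π·2.45 = 15.39 rad/s, so T = P/ω = 1060×10³ / 15.39 = 68860 N·m.
Under the same torque, τ_max = 16T/(πd³) is largest where d is smallest — segment BC (d = 268 mm).
τ_max = 16·68860/(π·(0.268)³) = 1.822×10^7 Pa.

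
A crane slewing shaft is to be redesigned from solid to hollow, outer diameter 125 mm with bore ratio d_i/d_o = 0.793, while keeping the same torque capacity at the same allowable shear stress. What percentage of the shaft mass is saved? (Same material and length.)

48.1 %

Equal τ_max and T ⇒ the solid shaft needs d_s³ = d_o³(1−k⁴), so d_s = 125·(1−0.793⁴)^(1/3) = 105.7 mm.
Area ratio A_h/A_s = d_o²(1−k²)/d_s² = (1−k²)/(1−k⁴)^(2/3) = 0.5191.
Mass saving = 1 − 0.5191 = 48.1 %.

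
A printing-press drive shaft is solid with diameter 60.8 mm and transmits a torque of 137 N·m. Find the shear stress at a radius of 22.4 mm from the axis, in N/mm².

2.29 N/mm²

J = πd⁴/32 = π(0.0608)⁴/32 = 1.342×10^-6 m⁴.
Shear stress varies linearly with radius: τ = T·r/J = 137.0 × 0.0224 / 1.342×10^-6 = 2.287×10^6 Pa.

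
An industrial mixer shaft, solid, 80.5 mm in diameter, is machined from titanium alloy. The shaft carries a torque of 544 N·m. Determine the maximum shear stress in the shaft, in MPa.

5.31 MPa

J = πd⁴/32 = π(0.0805)⁴/32 = 4.123×10^-6 m⁴.
τ_max = T·r/J = 544.0 × 0.0403 / 4.123×10^-6 = 5.311×10^6 Pa.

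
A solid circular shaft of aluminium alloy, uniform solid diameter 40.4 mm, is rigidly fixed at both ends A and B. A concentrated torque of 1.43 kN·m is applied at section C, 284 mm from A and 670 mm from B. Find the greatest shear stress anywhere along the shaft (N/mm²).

77.6 N/mm²

With uniform GJ and both ends fixed, compatibility θ_AC = θ_CB gives T_A·a = T_B·b, together with T_A + T_B = T₀.
T_A = T₀·b/(a+b) = 1430·670/954.0 = 1004 N·m; T_B = 425.7 N·m.
τ in each portion: τ_AC = 7.76×10^7 Pa, τ_CB = 3.29×10^7 Pa; maximum is in AC.
τ_max = T_AC·r/J = 1004·0.0202/2.62×10^-7 = 7.757×10^7 Pa.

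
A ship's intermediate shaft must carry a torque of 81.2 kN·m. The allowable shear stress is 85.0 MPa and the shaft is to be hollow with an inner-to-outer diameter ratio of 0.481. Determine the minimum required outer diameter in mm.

For a hollow shaft with d_i/d_o = 0.481: τ_max = 16T/(π d_o³ (1−k⁴)), so d_o = [16T/(π τ_allow (1−k⁴))]^(1/3) = [16·81200/(π·8.50×10^7·0.9465)]^(1/3) = 0.1726 m.

173 mm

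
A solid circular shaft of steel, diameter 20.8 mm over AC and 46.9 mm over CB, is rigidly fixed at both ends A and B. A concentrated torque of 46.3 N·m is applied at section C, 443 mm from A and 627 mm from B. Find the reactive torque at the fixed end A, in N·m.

Compatibility: T_A·a/J_AC = T_B·b/J_CB with T_A + T_B = T₀.
J_AC = 1.84×10^-8 m⁴, J_CB = 4.75×10^-7 m⁴, so T_A = T₀·(J_AC/a)/((J_AC/a)+(J_CB/b)) = 2.404 N·m, T_B = 43.90 N·m.

2.40 N·m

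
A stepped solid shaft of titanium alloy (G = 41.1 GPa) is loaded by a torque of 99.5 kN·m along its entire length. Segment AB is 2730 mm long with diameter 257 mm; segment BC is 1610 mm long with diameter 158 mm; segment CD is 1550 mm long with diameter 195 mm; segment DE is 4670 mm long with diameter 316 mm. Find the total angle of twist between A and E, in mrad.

117 mrad

J_AB = π(0.257)⁴/32 = 4.28×10^-4 m⁴; J_BC = π(0.158)⁴/32 = 6.12×10^-5 m⁴; J_CD = π(0.195)⁴/32 = 1.42×10^-4 m⁴; J_DE = π(0.316)⁴/32 = 9.79×10^-4 m⁴.
θ = (T/G)·Σ L_i/J_i = (99500/41.1×10⁹)·(2.73/4.28×10^-4 + 1.61/6.12×10^-5 + 1.55/1.42×10^-4 + 4.67/9.79×10^-4) = 0.1171 rad.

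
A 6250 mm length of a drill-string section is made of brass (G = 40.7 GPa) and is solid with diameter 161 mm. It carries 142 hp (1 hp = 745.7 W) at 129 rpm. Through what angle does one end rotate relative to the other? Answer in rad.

0.0182 rad

ω = 2π·129/60 = 13.51 rad/s, so T = P/ω = 142×745.7 / 13.51 = 7839 N·m.
J = πd⁴/32 = π(0.161)⁴/32 = 6.596×10^-5 m⁴.
θ = T·L/(G·J) = 7839 × 6.25 / (40.7×10⁹ × 6.596×10^-5) = 0.01825 rad.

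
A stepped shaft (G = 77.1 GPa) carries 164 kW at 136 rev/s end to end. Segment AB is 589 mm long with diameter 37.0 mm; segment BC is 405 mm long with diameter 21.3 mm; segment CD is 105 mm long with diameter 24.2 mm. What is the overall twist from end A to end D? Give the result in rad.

ω = 2π·136 = 854.5 rad/s, so T = P/ω = 164×10³ / 854.5 = 191.9 N·m.
J_AB = π(0.0370)⁴/32 = 1.84×10^-7 m⁴; J_BC = π(0.0213)⁴/32 = 2.02×10^-8 m⁴; J_CD = π(0.0242)⁴/32 = 3.37×10^-8 m⁴.
θ = (T/G)·Σ L_i/J_i = (191.9/77.1×10⁹)·(0.589/1.84×10^-7 + 0.405/2.02×10^-8 + 0.105/3.37×10^-8) = 0.06562 rad.

0.0656 rad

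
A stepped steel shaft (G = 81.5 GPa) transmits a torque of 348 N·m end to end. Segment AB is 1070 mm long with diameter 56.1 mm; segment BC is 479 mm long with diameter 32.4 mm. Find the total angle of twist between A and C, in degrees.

1.35°

J_AB = π(0.0561)⁴/32 = 9.72×10^-7 m⁴; J_BC = π(0.0324)⁴/32 = 1.08×10^-7 m⁴.
θ = (T/G)·Σ L_i/J_i = (348.0/81.5×10⁹)·(1.07/9.72×10^-7 + 0.479/1.08×10^-7) = 0.02360 rad.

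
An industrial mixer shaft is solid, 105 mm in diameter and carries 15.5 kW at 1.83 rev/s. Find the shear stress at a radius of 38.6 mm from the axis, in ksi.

ω = 2π·1.83 = 11.50 rad/s, so T = P/ω = 15.5×10³ / 11.50 = 1348 N·m.
J = πd⁴/32 = π(0.105)⁴/32 = 1.193×10^-5 m⁴.
Shear stress varies linearly with radius: τ = T·r/J = 1348 × 0.0386 / 1.193×10^-5 = 4.360×10^6 Pa.

0.632 ksi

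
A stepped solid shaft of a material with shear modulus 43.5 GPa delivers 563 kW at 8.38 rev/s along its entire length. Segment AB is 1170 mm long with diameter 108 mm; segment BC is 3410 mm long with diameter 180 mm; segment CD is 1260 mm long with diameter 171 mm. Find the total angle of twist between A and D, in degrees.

1.91°

ω = 2π·8.38 = 52.65 rad/s, so T = P/ω = 563×10³ / 52.65 = 10690 N·m.
J_AB = π(0.108)⁴/32 = 1.34×10^-5 m⁴; J_BC = π(0.180)⁴/32 = 1.03×10^-4 m⁴; J_CD = π(0.171)⁴/32 = 8.39×10^-5 m⁴.
θ = (T/G)·Σ L_i/J_i = (10690/43.5×10⁹)·(1.17/1.34×10^-5 + 3.41/1.03×10^-4 + 1.26/8.39×10^-5) = 0.03335 rad.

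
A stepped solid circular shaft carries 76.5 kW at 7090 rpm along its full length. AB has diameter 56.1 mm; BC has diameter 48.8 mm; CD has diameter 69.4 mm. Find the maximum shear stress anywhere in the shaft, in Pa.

ω = 2π·7090/60 = 742.5 rad/s, so T = P/ω = 76.5×10³ / 742.5 = 103.0 N·m.
Under the same torque, τ_max = 16T/(πd³) is largest where d is smallest — segment BC (d = 48.8 mm).
τ_max = 16·103.0/(π·(0.0488)³) = 4.515×10^6 Pa.

4.52e6 Pa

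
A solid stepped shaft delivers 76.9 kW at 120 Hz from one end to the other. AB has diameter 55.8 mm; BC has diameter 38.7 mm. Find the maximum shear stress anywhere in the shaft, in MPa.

ω = 2π·120 = 754.0 rad/s, so T = P/ω = 76.9×10³ / 754.0 = 102.0 N·m.
Under the same torque, τ_max = 16T/(πd³) is largest where d is smallest — segment BC (d = 38.7 mm).
τ_max = 16·102.0/(π·(0.0387)³) = 8.962×10^6 Pa.

8.96 MPa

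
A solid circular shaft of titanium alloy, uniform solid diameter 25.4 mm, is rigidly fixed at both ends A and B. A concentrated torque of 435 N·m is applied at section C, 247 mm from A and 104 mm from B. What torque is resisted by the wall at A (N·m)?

With uniform GJ and both ends fixed, compatibility θ_AC = θ_CB gives T_A·a = T_B·b, together with T_A + T_B = T₀.
T_A = T₀·b/(a+b) = 435.0·104/351.0 = 128.9 N·m; T_B = 306.1 N·m.

129 N·m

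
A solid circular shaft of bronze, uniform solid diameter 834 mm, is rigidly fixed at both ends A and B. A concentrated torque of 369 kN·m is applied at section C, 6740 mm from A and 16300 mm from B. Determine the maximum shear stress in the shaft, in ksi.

0.332 ksi

With uniform GJ and both ends fixed, compatibility θ_AC = θ_CB gives T_A·a = T_B·b, together with T_A + T_B = T₀.
T_A = T₀·b/(a+b) = 369000·16300/23040 = 261100 N·m; T_B = 107900 N·m.
τ in each portion: τ_AC = 2.29×10^6 Pa, τ_CB = 9.48×10^5 Pa; maximum is in AC.
τ_max = T_AC·r/J = 261100·0.417/0.0475 = 2.292×10^6 Pa.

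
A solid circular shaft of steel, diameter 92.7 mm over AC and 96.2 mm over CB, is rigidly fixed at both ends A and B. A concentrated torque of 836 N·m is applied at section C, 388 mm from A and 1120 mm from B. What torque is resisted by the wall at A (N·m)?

Compatibility: T_A·a/J_AC = T_B·b/J_CB with T_A + T_B = T₀.
J_AC = 7.25×10^-6 m⁴, J_CB = 8.41×10^-6 m⁴, so T_A = T₀·(J_AC/a)/((J_AC/a)+(J_CB/b)) = 596.4 N·m, T_B = 239.6 N·m.

596 N·m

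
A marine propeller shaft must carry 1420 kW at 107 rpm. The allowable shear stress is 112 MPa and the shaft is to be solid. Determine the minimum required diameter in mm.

179 mm

ω = 2π·107/60 = 11.21 rad/s, so T = P/ω = 1420×10³ / 11.21 = 126700 N·m.
For a solid shaft τ_max = 16T/(πd³), so d = (16T/(π τ_allow))^(1/3) = (16·126700/(π·1.12×10^8))^(1/3) = 0.1793 m.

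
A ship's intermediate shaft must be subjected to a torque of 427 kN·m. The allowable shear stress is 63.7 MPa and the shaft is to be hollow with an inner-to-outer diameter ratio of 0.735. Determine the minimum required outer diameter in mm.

For a hollow shaft with d_i/d_o = 0.735: τ_max = 16T/(π d_o³ (1−k⁴)), so d_o = [16T/(π τ_allow (1−k⁴))]^(1/3) = [16·427000/(π·6.37×10^7·0.7082)]^(1/3) = 0.3640 m.

364 mm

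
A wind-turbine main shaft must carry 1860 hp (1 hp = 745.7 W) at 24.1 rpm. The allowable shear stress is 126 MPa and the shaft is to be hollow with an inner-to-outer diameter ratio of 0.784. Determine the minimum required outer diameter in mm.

329 mm

ω = 2π·24.1/60 = 2.524 rad/s, so T = P/ω = 1860×745.7 / 2.524 = 549600 N·m.
For a hollow shaft with d_i/d_o = 0.784: τ_max = 16T/(π d_o³ (1−k⁴)), so d_o = [16T/(π τ_allow (1−k⁴))]^(1/3) = [16·549600/(π·1.26×10^8·0.6222)]^(1/3) = 0.3293 m.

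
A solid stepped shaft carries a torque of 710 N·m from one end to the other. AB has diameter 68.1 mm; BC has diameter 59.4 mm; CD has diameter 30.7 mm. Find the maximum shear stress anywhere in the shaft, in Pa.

1.25e8 Pa

Under the same torque, τ_max = 16T/(πd³) is largest where d is smallest — segment CD (d = 30.7 mm).
τ_max = 16·710.0/(π·(0.0307)³) = 1.250×10^8 Pa.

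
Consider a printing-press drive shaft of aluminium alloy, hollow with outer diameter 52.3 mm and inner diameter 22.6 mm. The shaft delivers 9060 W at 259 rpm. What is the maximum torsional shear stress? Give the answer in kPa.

ω = 2π·259/60 = 27.12 rad/s, so T = P/ω = 9060 / 27.12 = 334.0 N·m.
J = π(d_o⁴ − d_i⁴)/32 = π(0.0523⁴ − 0.0226⁴)/32 = 7.089×10^-7 m⁴.
τ_max = T·r/J = 334.0 × 0.0261 / 7.089×10^-7 = 1.232×10^7 Pa.

12300 kPa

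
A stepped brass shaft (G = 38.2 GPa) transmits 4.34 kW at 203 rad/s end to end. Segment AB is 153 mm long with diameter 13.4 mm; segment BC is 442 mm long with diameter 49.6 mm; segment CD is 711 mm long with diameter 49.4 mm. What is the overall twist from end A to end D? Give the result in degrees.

ω = 203 rad/s, so T = P/ω = 4.34×10³ / 203.0 = 21.38 N·m.
J_AB = π(0.0134)⁴/32 = 3.17×10^-9 m⁴; J_BC = π(0.0496)⁴/32 = 5.94×10^-7 m⁴; J_CD = π(0.0494)⁴/32 = 5.85×10^-7 m⁴.
θ = (T/G)·Σ L_i/J_i = (21.38/38.2×10⁹)·(0.153/3.17×10^-9 + 0.442/5.94×10^-7 + 0.711/5.85×10^-7) = 0.02815 rad.

1.61°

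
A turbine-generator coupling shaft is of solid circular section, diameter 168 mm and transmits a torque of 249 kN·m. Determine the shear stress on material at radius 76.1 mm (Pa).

2.42e8 Pa

J = πd⁴/32 = π(0.168)⁴/32 = 7.821×10^-5 m⁴.
Shear stress varies linearly with radius: τ = T·r/J = 249000 × 0.0761 / 7.821×10^-5 = 2.423×10^8 Pa.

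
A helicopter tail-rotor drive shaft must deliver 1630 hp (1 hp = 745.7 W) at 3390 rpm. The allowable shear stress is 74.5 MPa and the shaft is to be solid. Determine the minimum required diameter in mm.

ω = 2π·3390/60 = 355.0 rad/s, so T = P/ω = 1630×745.7 / 355.0 = 3424 N·m.
For a solid shaft τ_max = 16T/(πd³), so d = (16T/(π τ_allow))^(1/3) = (16·3424/(π·7.45×10^7))^(1/3) = 0.06163 m.

61.6 mm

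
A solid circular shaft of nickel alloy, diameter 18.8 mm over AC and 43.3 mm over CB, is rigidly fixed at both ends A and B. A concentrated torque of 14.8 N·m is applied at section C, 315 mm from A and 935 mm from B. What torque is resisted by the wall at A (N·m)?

Compatibility: T_A·a/J_AC = T_B·b/J_CB with T_A + T_B = T₀.
J_AC = 1.23×10^-8 m⁴, J_CB = 3.45×10^-7 m⁴, so T_A = T₀·(J_AC/a)/((J_AC/a)+(J_CB/b)) = 1.412 N·m, T_B = 13.39 N·m.

1.41 N·m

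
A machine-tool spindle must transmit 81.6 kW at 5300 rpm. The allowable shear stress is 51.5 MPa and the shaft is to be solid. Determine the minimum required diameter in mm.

24.4 mm

ω = 2π·5300/60 = 555.0 rad/s, so T = P/ω = 81.6×10³ / 555.0 = 147.0 N·m.
For a solid shaft τ_max = 16T/(πd³), so d = (16T/(π τ_allow))^(1/3) = (16·147.0/(π·5.15×10^7))^(1/3) = 0.02441 m.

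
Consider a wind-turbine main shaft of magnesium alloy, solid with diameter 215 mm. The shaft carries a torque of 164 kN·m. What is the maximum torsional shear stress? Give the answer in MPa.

J = πd⁴/32 = π(0.215)⁴/32 = 2.098×10^-4 m⁴.
τ_max = T·r/J = 164000 × 0.107 / 2.098×10^-4 = 8.404×10^7 Pa.

84.0 MPa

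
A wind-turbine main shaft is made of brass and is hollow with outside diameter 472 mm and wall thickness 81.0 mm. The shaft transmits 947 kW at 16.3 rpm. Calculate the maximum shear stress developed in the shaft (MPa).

33.0 MPa

ω = 2π·16.3/60 = 1.707 rad/s, so T = P/ω = 947×10³ / 1.707 = 554800 N·m.
J = π(d_o⁴ − d_i⁴)/32 = π(0.472⁴ − 0.310⁴)/32 = 3.966×10^-3 m⁴.
τ_max = T·r/J = 554800 × 0.236 / 3.966×10^-3 = 3.301×10^7 Pa.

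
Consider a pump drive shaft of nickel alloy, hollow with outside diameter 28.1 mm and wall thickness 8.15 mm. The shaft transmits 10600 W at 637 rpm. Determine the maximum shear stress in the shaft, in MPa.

ω = 2π·637/60 = 66.71 rad/s, so T = P/ω = 10600 / 66.71 = 158.9 N·m.
J = π(d_o⁴ − d_i⁴)/32 = π(0.0281⁴ − 0.0118⁴)/32 = 5.931×10^-8 m⁴.
τ_max = T·r/J = 158.9 × 0.0140 / 5.931×10^-8 = 3.765×10^7 Pa.

37.6 MPa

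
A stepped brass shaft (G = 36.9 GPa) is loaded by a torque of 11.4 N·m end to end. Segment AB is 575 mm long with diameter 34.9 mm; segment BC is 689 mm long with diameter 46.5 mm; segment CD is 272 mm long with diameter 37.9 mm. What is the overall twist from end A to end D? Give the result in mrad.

J_AB = π(0.0349)⁴/32 = 1.46×10^-7 m⁴; J_BC = π(0.0465)⁴/32 = 4.59×10^-7 m⁴; J_CD = π(0.0379)⁴/32 = 2.03×10^-7 m⁴.
θ = (T/G)·Σ L_i/J_i = (11.40/36.9×10⁹)·(0.575/1.46×10^-7 + 0.689/4.59×10^-7 + 0.272/2.03×10^-7) = 2.098×10^-3 rad.

2.10 mrad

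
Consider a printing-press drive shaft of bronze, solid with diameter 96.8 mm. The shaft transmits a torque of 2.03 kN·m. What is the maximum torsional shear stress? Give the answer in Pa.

1.14e7 Pa

J = πd⁴/32 = π(0.0968)⁴/32 = 8.620×10^-6 m⁴.
τ_max = T·r/J = 2030 × 0.0484 / 8.620×10^-6 = 1.140×10^7 Pa.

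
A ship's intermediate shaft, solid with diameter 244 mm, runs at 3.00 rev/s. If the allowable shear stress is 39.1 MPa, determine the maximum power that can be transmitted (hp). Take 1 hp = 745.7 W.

2820 hp

J = πd⁴/32 = π(0.244)⁴/32 = 3.480×10^-4 m⁴.
T_max = τ_allow·J/r = 3.91×10^7 × 3.480×10^-4 / 0.122 = 111500 N·m.
ω = 2π·3.00 = 18.85 rad/s, so P_max = T_max·ω = 2.102×10^6 W.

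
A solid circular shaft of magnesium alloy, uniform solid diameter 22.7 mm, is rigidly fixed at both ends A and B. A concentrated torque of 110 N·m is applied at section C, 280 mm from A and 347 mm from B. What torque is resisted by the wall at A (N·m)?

60.9 N·m

With uniform GJ and both ends fixed, compatibility θ_AC = θ_CB gives T_A·a = T_B·b, together with T_A + T_B = T₀.
T_A = T₀·b/(a+b) = 110.0·347/627.0 = 60.88 N·m; T_B = 49.12 N·m.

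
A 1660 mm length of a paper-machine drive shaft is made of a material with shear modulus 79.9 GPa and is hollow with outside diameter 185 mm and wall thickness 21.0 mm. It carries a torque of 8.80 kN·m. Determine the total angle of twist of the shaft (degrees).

J = π(d_o⁴ − d_i⁴)/32 = π(0.185⁴ − 0.143⁴)/32 = 7.394×10^-5 m⁴.
θ = T·L/(G·J) = 8800 × 1.66 / (79.9×10⁹ × 7.394×10^-5) = 2.473×10^-3 rad.

0.142°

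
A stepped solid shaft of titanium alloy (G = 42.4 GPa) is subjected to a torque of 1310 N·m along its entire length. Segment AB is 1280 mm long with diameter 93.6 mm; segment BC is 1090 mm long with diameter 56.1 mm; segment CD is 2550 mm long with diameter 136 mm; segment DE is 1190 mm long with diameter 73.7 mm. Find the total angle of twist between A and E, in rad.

0.0549 rad

J_AB = π(0.0936)⁴/32 = 7.54×10^-6 m⁴; J_BC = π(0.0561)⁴/32 = 9.72×10^-7 m⁴; J_CD = π(0.136)⁴/32 = 3.36×10^-5 m⁴; J_DE = π(0.0737)⁴/32 = 2.90×10^-6 m⁴.
θ = (T/G)·Σ L_i/J_i = (1310/42.4×10⁹)·(1.28/7.54×10^-6 + 1.09/9.72×10^-7 + 2.55/3.36×10^-5 + 1.19/2.90×10^-6) = 0.05492 rad.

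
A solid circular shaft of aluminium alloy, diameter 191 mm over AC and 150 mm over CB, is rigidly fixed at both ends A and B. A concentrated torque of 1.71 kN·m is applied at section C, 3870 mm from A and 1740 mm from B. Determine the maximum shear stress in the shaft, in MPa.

Compatibility: T_A·a/J_AC = T_B·b/J_CB with T_A + T_B = T₀.
J_AC = 1.31×10^-4 m⁴, J_CB = 4.97×10^-5 m⁴, so T_A = T₀·(J_AC/a)/((J_AC/a)+(J_CB/b)) = 926.3 N·m, T_B = 783.7 N·m.
τ in each portion: τ_AC = 6.77×10^5 Pa, τ_CB = 1.18×10^6 Pa; maximum is in CB.
τ_max = T_CB·r/J = 783.7·0.0750/4.97×10^-5 = 1.183×10^6 Pa.

1.18 MPa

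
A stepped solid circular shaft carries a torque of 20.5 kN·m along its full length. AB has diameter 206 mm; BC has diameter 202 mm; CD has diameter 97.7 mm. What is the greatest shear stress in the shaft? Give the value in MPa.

Under the same torque, τ_max = 16T/(πd³) is largest where d is smallest — segment CD (d = 97.7 mm).
τ_max = 16·20500/(π·(0.0977)³) = 1.120×10^8 Pa.

112 MPa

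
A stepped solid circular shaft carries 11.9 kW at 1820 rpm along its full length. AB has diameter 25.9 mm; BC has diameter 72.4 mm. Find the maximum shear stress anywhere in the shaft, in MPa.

18.3 MPa

ω = 2π·1820/60 = 190.6 rad/s, so T = P/ω = 11.9×10³ / 190.6 = 62.44 N·m.
Under the same torque, τ_max = 16T/(πd³) is largest where d is smallest — segment AB (d = 25.9 mm).
τ_max = 16·62.44/(π·(0.0259)³) = 1.830×10^7 Pa.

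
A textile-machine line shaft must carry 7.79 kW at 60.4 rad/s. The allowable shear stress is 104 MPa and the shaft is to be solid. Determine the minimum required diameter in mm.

ω = 60.4 rad/s, so T = P/ω = 7.79×10³ / 60.40 = 129.0 N·m.
For a solid shaft τ_max = 16T/(πd³), so d = (16T/(π τ_allow))^(1/3) = (16·129.0/(π·1.04×10^8))^(1/3) = 0.01848 m.

18.5 mm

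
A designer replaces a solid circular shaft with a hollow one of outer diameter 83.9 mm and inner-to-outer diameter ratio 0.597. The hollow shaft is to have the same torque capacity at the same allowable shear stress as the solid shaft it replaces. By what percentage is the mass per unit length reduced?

Equal τ_max and T ⇒ the solid shaft needs d_s³ = d_o³(1−k⁴), so d_s = 83.9·(1−0.597⁴)^(1/3) = 80.19 mm.
Area ratio A_h/A_s = d_o²(1−k²)/d_s² = (1−k²)/(1−k⁴)^(2/3) = 0.7046.
Mass saving = 1 − 0.7046 = 29.5 %.

29.5 %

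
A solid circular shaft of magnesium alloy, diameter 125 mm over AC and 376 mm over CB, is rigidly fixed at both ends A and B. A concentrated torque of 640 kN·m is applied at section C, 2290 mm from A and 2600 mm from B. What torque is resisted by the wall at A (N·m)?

8750 N·m

Compatibility: T_A·a/J_AC = T_B·b/J_CB with T_A + T_B = T₀.
J_AC = 2.40×10^-5 m⁴, J_CB = 1.96×10^-3 m⁴, so T_A = T₀·(J_AC/a)/((J_AC/a)+(J_CB/b)) = 8754 N·m, T_B = 631200 N·m.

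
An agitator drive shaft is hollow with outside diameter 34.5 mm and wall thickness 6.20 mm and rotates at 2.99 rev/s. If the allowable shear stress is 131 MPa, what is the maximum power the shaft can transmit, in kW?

J = π(d_o⁴ − d_i⁴)/32 = π(0.0345⁴ − 0.0221⁴)/32 = 1.157×10^-7 m⁴.
T_max = τ_allow·J/r = 1.31×10^8 × 1.157×10^-7 / 0.0173 = 878.4 N·m.
ω = 2π·2.99 = 18.79 rad/s, so P_max = T_max·ω = 1.650×10^4 W.

16.5 kW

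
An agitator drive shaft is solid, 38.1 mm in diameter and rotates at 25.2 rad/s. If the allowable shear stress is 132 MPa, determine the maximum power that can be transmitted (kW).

36.1 kW

J = πd⁴/32 = π(0.0381)⁴/32 = 2.069×10^-7 m⁴.
T_max = τ_allow·J/r = 1.32×10^8 × 2.069×10^-7 / 0.0191 = 1433 N·m.
ω = 25.2 rad/s, so P_max = T_max·ω = 3.612×10^4 W.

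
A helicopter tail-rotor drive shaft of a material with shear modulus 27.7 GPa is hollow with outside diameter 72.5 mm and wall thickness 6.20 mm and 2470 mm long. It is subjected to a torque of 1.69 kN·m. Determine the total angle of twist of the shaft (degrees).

J = π(d_o⁴ − d_i⁴)/32 = π(0.0725⁴ − 0.0601⁴)/32 = 1.432×10^-6 m⁴.
θ = T·L/(G·J) = 1690 × 2.47 / (27.7×10⁹ × 1.432×10^-6) = 0.1053 rad.

6.03°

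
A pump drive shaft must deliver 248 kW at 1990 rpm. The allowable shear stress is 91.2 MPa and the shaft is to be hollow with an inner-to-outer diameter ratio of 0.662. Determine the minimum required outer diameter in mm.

ω = 2π·1990/60 = 208.4 rad/s, so T = P/ω = 248×10³ / 208.4 = 1190 N·m.
For a hollow shaft with d_i/d_o = 0.662: τ_max = 16T/(π d_o³ (1−k⁴)), so d_o = [16T/(π τ_allow (1−k⁴))]^(1/3) = [16·1190/(π·9.12×10^7·0.8079)]^(1/3) = 0.04349 m.

43.5 mm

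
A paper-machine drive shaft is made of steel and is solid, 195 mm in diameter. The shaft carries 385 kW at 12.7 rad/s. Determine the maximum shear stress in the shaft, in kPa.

20800 kPa

ω = 12.7 rad/s, so T = P/ω = 385×10³ / 12.70 = 30310 N·m.
J = πd⁴/32 = π(0.195)⁴/32 = 1.420×10^-4 m⁴.
τ_max = T·r/J = 30310 × 0.0975 / 1.420×10^-4 = 2.082×10^7 Pa.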